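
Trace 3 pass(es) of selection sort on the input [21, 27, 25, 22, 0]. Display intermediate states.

Pass 1: Select minimum 0 at index 4, swap -> [0, 27, 25, 22, 21]
Pass 2: Select minimum 21 at index 4, swap -> [0, 21, 25, 22, 27]
Pass 3: Select minimum 22 at index 3, swap -> [0, 21, 22, 25, 27]


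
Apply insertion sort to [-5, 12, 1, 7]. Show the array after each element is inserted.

First element -5 is already 'sorted'
Insert 12: shifted 0 elements -> [-5, 12, 1, 7]
Insert 1: shifted 1 elements -> [-5, 1, 12, 7]
Insert 7: shifted 1 elements -> [-5, 1, 7, 12]


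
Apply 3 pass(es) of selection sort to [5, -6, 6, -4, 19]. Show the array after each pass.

Pass 1: Select minimum -6 at index 1, swap -> [-6, 5, 6, -4, 19]
Pass 2: Select minimum -4 at index 3, swap -> [-6, -4, 6, 5, 19]
Pass 3: Select minimum 5 at index 3, swap -> [-6, -4, 5, 6, 19]


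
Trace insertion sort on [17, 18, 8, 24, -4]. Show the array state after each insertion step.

First element 17 is already 'sorted'
Insert 18: shifted 0 elements -> [17, 18, 8, 24, -4]
Insert 8: shifted 2 elements -> [8, 17, 18, 24, -4]
Insert 24: shifted 0 elements -> [8, 17, 18, 24, -4]
Insert -4: shifted 4 elements -> [-4, 8, 17, 18, 24]


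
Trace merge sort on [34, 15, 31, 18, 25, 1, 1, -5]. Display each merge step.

Divide and conquer:
  Merge [34] + [15] -> [15, 34]
  Merge [31] + [18] -> [18, 31]
  Merge [15, 34] + [18, 31] -> [15, 18, 31, 34]
  Merge [25] + [1] -> [1, 25]
  Merge [1] + [-5] -> [-5, 1]
  Merge [1, 25] + [-5, 1] -> [-5, 1, 1, 25]
  Merge [15, 18, 31, 34] + [-5, 1, 1, 25] -> [-5, 1, 1, 15, 18, 25, 31, 34]


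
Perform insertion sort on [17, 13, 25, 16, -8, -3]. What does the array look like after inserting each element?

First element 17 is already 'sorted'
Insert 13: shifted 1 elements -> [13, 17, 25, 16, -8, -3]
Insert 25: shifted 0 elements -> [13, 17, 25, 16, -8, -3]
Insert 16: shifted 2 elements -> [13, 16, 17, 25, -8, -3]
Insert -8: shifted 4 elements -> [-8, 13, 16, 17, 25, -3]
Insert -3: shifted 4 elements -> [-8, -3, 13, 16, 17, 25]


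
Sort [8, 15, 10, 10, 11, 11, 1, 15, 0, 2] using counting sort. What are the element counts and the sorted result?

Count array: [1, 1, 1, 0, 0, 0, 0, 0, 1, 0, 2, 2, 0, 0, 0, 2]
(count[i] = number of elements equal to i)
Cumulative count: [1, 2, 3, 3, 3, 3, 3, 3, 4, 4, 6, 8, 8, 8, 8, 10]
Sorted: [0, 1, 2, 8, 10, 10, 11, 11, 15, 15]


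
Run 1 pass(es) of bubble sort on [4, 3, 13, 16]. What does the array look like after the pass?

After pass 1: [3, 4, 13, 16] (1 swaps)
Total swaps: 1


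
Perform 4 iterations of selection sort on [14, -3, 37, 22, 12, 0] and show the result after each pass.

Pass 1: Select minimum -3 at index 1, swap -> [-3, 14, 37, 22, 12, 0]
Pass 2: Select minimum 0 at index 5, swap -> [-3, 0, 37, 22, 12, 14]
Pass 3: Select minimum 12 at index 4, swap -> [-3, 0, 12, 22, 37, 14]
Pass 4: Select minimum 14 at index 5, swap -> [-3, 0, 12, 14, 37, 22]


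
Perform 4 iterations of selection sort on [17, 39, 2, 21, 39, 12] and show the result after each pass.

Pass 1: Select minimum 2 at index 2, swap -> [2, 39, 17, 21, 39, 12]
Pass 2: Select minimum 12 at index 5, swap -> [2, 12, 17, 21, 39, 39]
Pass 3: Select minimum 17 at index 2, swap -> [2, 12, 17, 21, 39, 39]
Pass 4: Select minimum 21 at index 3, swap -> [2, 12, 17, 21, 39, 39]


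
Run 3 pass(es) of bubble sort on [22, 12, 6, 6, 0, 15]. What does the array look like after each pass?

After pass 1: [12, 6, 6, 0, 15, 22] (5 swaps)
After pass 2: [6, 6, 0, 12, 15, 22] (3 swaps)
After pass 3: [6, 0, 6, 12, 15, 22] (1 swaps)
Total swaps: 9


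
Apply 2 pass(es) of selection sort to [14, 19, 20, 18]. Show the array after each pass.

Pass 1: Select minimum 14 at index 0, swap -> [14, 19, 20, 18]
Pass 2: Select minimum 18 at index 3, swap -> [14, 18, 20, 19]


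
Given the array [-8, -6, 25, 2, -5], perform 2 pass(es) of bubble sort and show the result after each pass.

After pass 1: [-8, -6, 2, -5, 25] (2 swaps)
After pass 2: [-8, -6, -5, 2, 25] (1 swaps)
Total swaps: 3


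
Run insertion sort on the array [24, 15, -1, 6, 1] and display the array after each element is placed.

First element 24 is already 'sorted'
Insert 15: shifted 1 elements -> [15, 24, -1, 6, 1]
Insert -1: shifted 2 elements -> [-1, 15, 24, 6, 1]
Insert 6: shifted 2 elements -> [-1, 6, 15, 24, 1]
Insert 1: shifted 3 elements -> [-1, 1, 6, 15, 24]


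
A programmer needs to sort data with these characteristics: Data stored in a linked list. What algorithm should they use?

Best choice: Merge sort
Reason: Merge sort doesn't require random access; can be done in O(1) extra space for linked lists


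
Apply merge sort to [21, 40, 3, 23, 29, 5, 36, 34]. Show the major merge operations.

Divide and conquer:
  Merge [21] + [40] -> [21, 40]
  Merge [3] + [23] -> [3, 23]
  Merge [21, 40] + [3, 23] -> [3, 21, 23, 40]
  Merge [29] + [5] -> [5, 29]
  Merge [36] + [34] -> [34, 36]
  Merge [5, 29] + [34, 36] -> [5, 29, 34, 36]
  Merge [3, 21, 23, 40] + [5, 29, 34, 36] -> [3, 5, 21, 23, 29, 34, 36, 40]


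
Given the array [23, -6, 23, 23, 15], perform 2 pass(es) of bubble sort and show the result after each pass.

After pass 1: [-6, 23, 23, 15, 23] (2 swaps)
After pass 2: [-6, 23, 15, 23, 23] (1 swaps)
Total swaps: 3


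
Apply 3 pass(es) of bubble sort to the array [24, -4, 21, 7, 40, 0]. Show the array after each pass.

After pass 1: [-4, 21, 7, 24, 0, 40] (4 swaps)
After pass 2: [-4, 7, 21, 0, 24, 40] (2 swaps)
After pass 3: [-4, 7, 0, 21, 24, 40] (1 swaps)
Total swaps: 7


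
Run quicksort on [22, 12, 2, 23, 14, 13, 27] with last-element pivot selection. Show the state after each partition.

Partition 1: pivot=27 at index 6 -> [22, 12, 2, 23, 14, 13, 27]
Partition 2: pivot=13 at index 2 -> [12, 2, 13, 23, 14, 22, 27]
Partition 3: pivot=2 at index 0 -> [2, 12, 13, 23, 14, 22, 27]
Partition 4: pivot=22 at index 4 -> [2, 12, 13, 14, 22, 23, 27]


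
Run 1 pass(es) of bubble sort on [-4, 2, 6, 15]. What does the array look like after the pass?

After pass 1: [-4, 2, 6, 15] (0 swaps)
Total swaps: 0


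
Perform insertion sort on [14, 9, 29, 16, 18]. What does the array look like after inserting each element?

First element 14 is already 'sorted'
Insert 9: shifted 1 elements -> [9, 14, 29, 16, 18]
Insert 29: shifted 0 elements -> [9, 14, 29, 16, 18]
Insert 16: shifted 1 elements -> [9, 14, 16, 29, 18]
Insert 18: shifted 1 elements -> [9, 14, 16, 18, 29]


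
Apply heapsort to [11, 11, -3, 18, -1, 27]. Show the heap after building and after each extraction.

Build heap: [27, 18, 11, 11, -1, -3]
Extract 27: [18, 11, 11, -3, -1, 27]
Extract 18: [11, -1, 11, -3, 18, 27]
Extract 11: [11, -1, -3, 11, 18, 27]
Extract 11: [-1, -3, 11, 11, 18, 27]
Extract -1: [-3, -1, 11, 11, 18, 27]


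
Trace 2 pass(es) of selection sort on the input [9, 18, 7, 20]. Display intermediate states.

Pass 1: Select minimum 7 at index 2, swap -> [7, 18, 9, 20]
Pass 2: Select minimum 9 at index 2, swap -> [7, 9, 18, 20]


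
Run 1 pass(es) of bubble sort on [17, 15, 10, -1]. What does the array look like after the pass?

After pass 1: [15, 10, -1, 17] (3 swaps)
Total swaps: 3


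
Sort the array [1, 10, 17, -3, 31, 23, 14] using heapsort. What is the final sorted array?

Build heap: [31, 10, 23, -3, 1, 17, 14]
Extract 31: [23, 10, 17, -3, 1, 14, 31]
Extract 23: [17, 10, 14, -3, 1, 23, 31]
Extract 17: [14, 10, 1, -3, 17, 23, 31]
Extract 14: [10, -3, 1, 14, 17, 23, 31]
Extract 10: [1, -3, 10, 14, 17, 23, 31]
Extract 1: [-3, 1, 10, 14, 17, 23, 31]


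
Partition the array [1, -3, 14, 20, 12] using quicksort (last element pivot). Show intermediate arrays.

Partition 1: pivot=12 at index 2 -> [1, -3, 12, 20, 14]
Partition 2: pivot=-3 at index 0 -> [-3, 1, 12, 20, 14]
Partition 3: pivot=14 at index 3 -> [-3, 1, 12, 14, 20]


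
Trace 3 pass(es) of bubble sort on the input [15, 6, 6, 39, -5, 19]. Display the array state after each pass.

After pass 1: [6, 6, 15, -5, 19, 39] (4 swaps)
After pass 2: [6, 6, -5, 15, 19, 39] (1 swaps)
After pass 3: [6, -5, 6, 15, 19, 39] (1 swaps)
Total swaps: 6


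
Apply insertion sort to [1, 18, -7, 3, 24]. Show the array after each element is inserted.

First element 1 is already 'sorted'
Insert 18: shifted 0 elements -> [1, 18, -7, 3, 24]
Insert -7: shifted 2 elements -> [-7, 1, 18, 3, 24]
Insert 3: shifted 1 elements -> [-7, 1, 3, 18, 24]
Insert 24: shifted 0 elements -> [-7, 1, 3, 18, 24]


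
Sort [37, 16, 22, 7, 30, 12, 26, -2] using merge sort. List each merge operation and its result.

Divide and conquer:
  Merge [37] + [16] -> [16, 37]
  Merge [22] + [7] -> [7, 22]
  Merge [16, 37] + [7, 22] -> [7, 16, 22, 37]
  Merge [30] + [12] -> [12, 30]
  Merge [26] + [-2] -> [-2, 26]
  Merge [12, 30] + [-2, 26] -> [-2, 12, 26, 30]
  Merge [7, 16, 22, 37] + [-2, 12, 26, 30] -> [-2, 7, 12, 16, 22, 26, 30, 37]


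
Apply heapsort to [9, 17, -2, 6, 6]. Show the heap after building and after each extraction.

Build heap: [17, 9, -2, 6, 6]
Extract 17: [9, 6, -2, 6, 17]
Extract 9: [6, 6, -2, 9, 17]
Extract 6: [6, -2, 6, 9, 17]
Extract 6: [-2, 6, 6, 9, 17]


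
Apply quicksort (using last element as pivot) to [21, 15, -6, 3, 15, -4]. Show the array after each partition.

Partition 1: pivot=-4 at index 1 -> [-6, -4, 21, 3, 15, 15]
Partition 2: pivot=15 at index 4 -> [-6, -4, 3, 15, 15, 21]
Partition 3: pivot=15 at index 3 -> [-6, -4, 3, 15, 15, 21]


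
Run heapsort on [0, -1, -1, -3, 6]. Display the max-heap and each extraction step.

Build heap: [6, 0, -1, -3, -1]
Extract 6: [0, -1, -1, -3, 6]
Extract 0: [-1, -3, -1, 0, 6]
Extract -1: [-1, -3, -1, 0, 6]
Extract -1: [-3, -1, -1, 0, 6]


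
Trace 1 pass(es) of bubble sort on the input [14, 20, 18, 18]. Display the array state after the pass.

After pass 1: [14, 18, 18, 20] (2 swaps)
Total swaps: 2


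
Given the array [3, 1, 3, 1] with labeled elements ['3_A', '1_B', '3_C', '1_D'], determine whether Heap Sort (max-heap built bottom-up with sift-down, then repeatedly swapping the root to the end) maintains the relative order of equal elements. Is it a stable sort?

Trace Heap Sort on the labeled array (the key is the number; the letter only tracks identity):
  Build max-heap: [3_A, 1_B, 3_C, 1_D]
  Swap root 3_A to index 3, re-heapify first 3 -> [3_C, 1_B, 1_D, 3_A]
  Swap root 3_C to index 2, re-heapify first 2 -> [1_D, 1_B, 3_C, 3_A]
  Swap root 1_D to index 1, re-heapify first 1 -> [1_B, 1_D, 3_C, 3_A]
Final order: [1_B, 1_D, 3_C, 3_A]
Equal keys:
  value 1: originally 1_B, 1_D; after sorting 1_B, 1_D -> order preserved
  value 3: originally 3_A, 3_C; after sorting 3_C, 3_A -> order changed
Equal keys were reordered, so Heap Sort is not stable: heap construction and root-to-end swaps move elements without regard to the original order of equal keys. (One such input is enough; an unstable sort may happen to preserve order on other inputs, but it gives no guarantee.)
Answer: Not stable


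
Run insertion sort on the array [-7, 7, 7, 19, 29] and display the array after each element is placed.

First element -7 is already 'sorted'
Insert 7: shifted 0 elements -> [-7, 7, 7, 19, 29]
Insert 7: shifted 0 elements -> [-7, 7, 7, 19, 29]
Insert 19: shifted 0 elements -> [-7, 7, 7, 19, 29]
Insert 29: shifted 0 elements -> [-7, 7, 7, 19, 29]


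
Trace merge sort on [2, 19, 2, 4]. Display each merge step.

Divide and conquer:
  Merge [2] + [19] -> [2, 19]
  Merge [2] + [4] -> [2, 4]
  Merge [2, 19] + [2, 4] -> [2, 2, 4, 19]


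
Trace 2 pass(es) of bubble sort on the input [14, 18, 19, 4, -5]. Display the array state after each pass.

After pass 1: [14, 18, 4, -5, 19] (2 swaps)
After pass 2: [14, 4, -5, 18, 19] (2 swaps)
Total swaps: 4


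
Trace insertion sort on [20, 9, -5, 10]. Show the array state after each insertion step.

First element 20 is already 'sorted'
Insert 9: shifted 1 elements -> [9, 20, -5, 10]
Insert -5: shifted 2 elements -> [-5, 9, 20, 10]
Insert 10: shifted 1 elements -> [-5, 9, 10, 20]


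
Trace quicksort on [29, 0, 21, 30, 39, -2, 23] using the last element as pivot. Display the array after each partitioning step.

Partition 1: pivot=23 at index 3 -> [0, 21, -2, 23, 39, 29, 30]
Partition 2: pivot=-2 at index 0 -> [-2, 21, 0, 23, 39, 29, 30]
Partition 3: pivot=0 at index 1 -> [-2, 0, 21, 23, 39, 29, 30]
Partition 4: pivot=30 at index 5 -> [-2, 0, 21, 23, 29, 30, 39]


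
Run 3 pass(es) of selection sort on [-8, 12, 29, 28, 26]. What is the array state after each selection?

Pass 1: Select minimum -8 at index 0, swap -> [-8, 12, 29, 28, 26]
Pass 2: Select minimum 12 at index 1, swap -> [-8, 12, 29, 28, 26]
Pass 3: Select minimum 26 at index 4, swap -> [-8, 12, 26, 28, 29]


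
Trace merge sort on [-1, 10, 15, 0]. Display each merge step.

Divide and conquer:
  Merge [-1] + [10] -> [-1, 10]
  Merge [15] + [0] -> [0, 15]
  Merge [-1, 10] + [0, 15] -> [-1, 0, 10, 15]


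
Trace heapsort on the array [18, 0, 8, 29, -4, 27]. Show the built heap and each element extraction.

Build heap: [29, 18, 27, 0, -4, 8]
Extract 29: [27, 18, 8, 0, -4, 29]
Extract 27: [18, 0, 8, -4, 27, 29]
Extract 18: [8, 0, -4, 18, 27, 29]
Extract 8: [0, -4, 8, 18, 27, 29]
Extract 0: [-4, 0, 8, 18, 27, 29]


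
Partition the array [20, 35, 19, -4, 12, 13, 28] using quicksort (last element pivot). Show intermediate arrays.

Partition 1: pivot=28 at index 5 -> [20, 19, -4, 12, 13, 28, 35]
Partition 2: pivot=13 at index 2 -> [-4, 12, 13, 19, 20, 28, 35]
Partition 3: pivot=12 at index 1 -> [-4, 12, 13, 19, 20, 28, 35]
Partition 4: pivot=20 at index 4 -> [-4, 12, 13, 19, 20, 28, 35]


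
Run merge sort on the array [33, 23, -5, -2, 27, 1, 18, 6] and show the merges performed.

Divide and conquer:
  Merge [33] + [23] -> [23, 33]
  Merge [-5] + [-2] -> [-5, -2]
  Merge [23, 33] + [-5, -2] -> [-5, -2, 23, 33]
  Merge [27] + [1] -> [1, 27]
  Merge [18] + [6] -> [6, 18]
  Merge [1, 27] + [6, 18] -> [1, 6, 18, 27]
  Merge [-5, -2, 23, 33] + [1, 6, 18, 27] -> [-5, -2, 1, 6, 18, 23, 27, 33]


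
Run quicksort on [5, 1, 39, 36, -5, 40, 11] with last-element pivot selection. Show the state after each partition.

Partition 1: pivot=11 at index 3 -> [5, 1, -5, 11, 39, 40, 36]
Partition 2: pivot=-5 at index 0 -> [-5, 1, 5, 11, 39, 40, 36]
Partition 3: pivot=5 at index 2 -> [-5, 1, 5, 11, 39, 40, 36]
Partition 4: pivot=36 at index 4 -> [-5, 1, 5, 11, 36, 40, 39]
Partition 5: pivot=39 at index 5 -> [-5, 1, 5, 11, 36, 39, 40]


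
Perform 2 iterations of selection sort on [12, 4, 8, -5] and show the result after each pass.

Pass 1: Select minimum -5 at index 3, swap -> [-5, 4, 8, 12]
Pass 2: Select minimum 4 at index 1, swap -> [-5, 4, 8, 12]


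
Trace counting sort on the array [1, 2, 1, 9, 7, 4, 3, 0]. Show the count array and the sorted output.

Count array: [1, 2, 1, 1, 1, 0, 0, 1, 0, 1]
(count[i] = number of elements equal to i)
Cumulative count: [1, 3, 4, 5, 6, 6, 6, 7, 7, 8]
Sorted: [0, 1, 1, 2, 3, 4, 7, 9]


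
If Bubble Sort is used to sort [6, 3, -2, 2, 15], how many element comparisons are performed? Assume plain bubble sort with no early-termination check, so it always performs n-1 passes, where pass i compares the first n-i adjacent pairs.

Pass 1: compare adjacent pairs (0,1)..(3,4) = 4 comparison(s), 3 swap(s) -> [3, -2, 2, 6, 15]
Pass 2: compare adjacent pairs (0,1)..(2,3) = 3 comparison(s), 2 swap(s) -> [-2, 2, 3, 6, 15]
Pass 3: compare adjacent pairs (0,1)..(1,2) = 2 comparison(s), 0 swap(s) -> [-2, 2, 3, 6, 15]
Pass 4: compare adjacent pairs (0,1)..(0,1) = 1 comparison(s), 0 swap(s) -> [-2, 2, 3, 6, 15]
Total comparisons: 4 + 3 + 2 + 1 = 10


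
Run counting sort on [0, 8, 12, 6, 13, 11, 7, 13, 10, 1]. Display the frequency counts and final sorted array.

Count array: [1, 1, 0, 0, 0, 0, 1, 1, 1, 0, 1, 1, 1, 2]
(count[i] = number of elements equal to i)
Cumulative count: [1, 2, 2, 2, 2, 2, 3, 4, 5, 5, 6, 7, 8, 10]
Sorted: [0, 1, 6, 7, 8, 10, 11, 12, 13, 13]


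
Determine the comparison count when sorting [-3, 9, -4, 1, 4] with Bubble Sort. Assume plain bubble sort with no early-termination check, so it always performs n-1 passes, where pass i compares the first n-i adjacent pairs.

Pass 1: compare adjacent pairs (0,1)..(3,4) = 4 comparison(s), 3 swap(s) -> [-3, -4, 1, 4, 9]
Pass 2: compare adjacent pairs (0,1)..(2,3) = 3 comparison(s), 1 swap(s) -> [-4, -3, 1, 4, 9]
Pass 3: compare adjacent pairs (0,1)..(1,2) = 2 comparison(s), 0 swap(s) -> [-4, -3, 1, 4, 9]
Pass 4: compare adjacent pairs (0,1)..(0,1) = 1 comparison(s), 0 swap(s) -> [-4, -3, 1, 4, 9]
Total comparisons: 4 + 3 + 2 + 1 = 10


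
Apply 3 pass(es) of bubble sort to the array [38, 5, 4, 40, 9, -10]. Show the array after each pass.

After pass 1: [5, 4, 38, 9, -10, 40] (4 swaps)
After pass 2: [4, 5, 9, -10, 38, 40] (3 swaps)
After pass 3: [4, 5, -10, 9, 38, 40] (1 swaps)
Total swaps: 8


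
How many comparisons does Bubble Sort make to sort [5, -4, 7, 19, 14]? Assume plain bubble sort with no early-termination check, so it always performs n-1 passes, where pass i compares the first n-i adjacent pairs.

Pass 1: compare adjacent pairs (0,1)..(3,4) = 4 comparison(s), 2 swap(s) -> [-4, 5, 7, 14, 19]
Pass 2: compare adjacent pairs (0,1)..(2,3) = 3 comparison(s), 0 swap(s) -> [-4, 5, 7, 14, 19]
Pass 3: compare adjacent pairs (0,1)..(1,2) = 2 comparison(s), 0 swap(s) -> [-4, 5, 7, 14, 19]
Pass 4: compare adjacent pairs (0,1)..(0,1) = 1 comparison(s), 0 swap(s) -> [-4, 5, 7, 14, 19]
Total comparisons: 4 + 3 + 2 + 1 = 10


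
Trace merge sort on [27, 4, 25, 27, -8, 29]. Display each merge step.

Divide and conquer:
  Merge [4] + [25] -> [4, 25]
  Merge [27] + [4, 25] -> [4, 25, 27]
  Merge [-8] + [29] -> [-8, 29]
  Merge [27] + [-8, 29] -> [-8, 27, 29]
  Merge [4, 25, 27] + [-8, 27, 29] -> [-8, 4, 25, 27, 27, 29]


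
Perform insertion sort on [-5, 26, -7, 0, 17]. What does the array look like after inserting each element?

First element -5 is already 'sorted'
Insert 26: shifted 0 elements -> [-5, 26, -7, 0, 17]
Insert -7: shifted 2 elements -> [-7, -5, 26, 0, 17]
Insert 0: shifted 1 elements -> [-7, -5, 0, 26, 17]
Insert 17: shifted 1 elements -> [-7, -5, 0, 17, 26]


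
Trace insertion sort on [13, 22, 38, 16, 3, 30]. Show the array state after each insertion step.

First element 13 is already 'sorted'
Insert 22: shifted 0 elements -> [13, 22, 38, 16, 3, 30]
Insert 38: shifted 0 elements -> [13, 22, 38, 16, 3, 30]
Insert 16: shifted 2 elements -> [13, 16, 22, 38, 3, 30]
Insert 3: shifted 4 elements -> [3, 13, 16, 22, 38, 30]
Insert 30: shifted 1 elements -> [3, 13, 16, 22, 30, 38]


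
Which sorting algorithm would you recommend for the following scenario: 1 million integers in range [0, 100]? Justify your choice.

Best choice: Counting sort
Reason: O(n + k) where k=100 is small; linear time beats O(n log n)


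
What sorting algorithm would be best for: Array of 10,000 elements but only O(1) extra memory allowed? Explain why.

Best choice: Heapsort
Reason: Heapsort rearranges the array in place using O(1) auxiliary space and still guarantees O(n log n) time; quicksort partitions in place but needs Theta(log n) stack space for recursion (O(n) in the worst case), and mergesort requires O(n) auxiliary space


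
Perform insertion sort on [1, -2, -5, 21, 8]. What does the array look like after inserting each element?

First element 1 is already 'sorted'
Insert -2: shifted 1 elements -> [-2, 1, -5, 21, 8]
Insert -5: shifted 2 elements -> [-5, -2, 1, 21, 8]
Insert 21: shifted 0 elements -> [-5, -2, 1, 21, 8]
Insert 8: shifted 1 elements -> [-5, -2, 1, 8, 21]


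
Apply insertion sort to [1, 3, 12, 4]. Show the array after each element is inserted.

First element 1 is already 'sorted'
Insert 3: shifted 0 elements -> [1, 3, 12, 4]
Insert 12: shifted 0 elements -> [1, 3, 12, 4]
Insert 4: shifted 1 elements -> [1, 3, 4, 12]


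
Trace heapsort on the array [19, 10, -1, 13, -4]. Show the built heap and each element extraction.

Build heap: [19, 13, -1, 10, -4]
Extract 19: [13, 10, -1, -4, 19]
Extract 13: [10, -4, -1, 13, 19]
Extract 10: [-1, -4, 10, 13, 19]
Extract -1: [-4, -1, 10, 13, 19]


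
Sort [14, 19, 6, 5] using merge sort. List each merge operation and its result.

Divide and conquer:
  Merge [14] + [19] -> [14, 19]
  Merge [6] + [5] -> [5, 6]
  Merge [14, 19] + [5, 6] -> [5, 6, 14, 19]


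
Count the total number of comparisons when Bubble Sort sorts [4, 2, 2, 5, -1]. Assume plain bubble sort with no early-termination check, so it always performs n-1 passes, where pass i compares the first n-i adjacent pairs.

Pass 1: compare adjacent pairs (0,1)..(3,4) = 4 comparison(s), 3 swap(s) -> [2, 2, 4, -1, 5]
Pass 2: compare adjacent pairs (0,1)..(2,3) = 3 comparison(s), 1 swap(s) -> [2, 2, -1, 4, 5]
Pass 3: compare adjacent pairs (0,1)..(1,2) = 2 comparison(s), 1 swap(s) -> [2, -1, 2, 4, 5]
Pass 4: compare adjacent pairs (0,1)..(0,1) = 1 comparison(s), 1 swap(s) -> [-1, 2, 2, 4, 5]
Total comparisons: 4 + 3 + 2 + 1 = 10


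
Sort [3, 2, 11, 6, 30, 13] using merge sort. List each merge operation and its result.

Divide and conquer:
  Merge [2] + [11] -> [2, 11]
  Merge [3] + [2, 11] -> [2, 3, 11]
  Merge [30] + [13] -> [13, 30]
  Merge [6] + [13, 30] -> [6, 13, 30]
  Merge [2, 3, 11] + [6, 13, 30] -> [2, 3, 6, 11, 13, 30]


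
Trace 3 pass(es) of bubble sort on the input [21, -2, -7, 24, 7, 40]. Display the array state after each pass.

After pass 1: [-2, -7, 21, 7, 24, 40] (3 swaps)
After pass 2: [-7, -2, 7, 21, 24, 40] (2 swaps)
After pass 3: [-7, -2, 7, 21, 24, 40] (0 swaps)
Total swaps: 5


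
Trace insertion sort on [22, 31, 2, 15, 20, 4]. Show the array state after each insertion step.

First element 22 is already 'sorted'
Insert 31: shifted 0 elements -> [22, 31, 2, 15, 20, 4]
Insert 2: shifted 2 elements -> [2, 22, 31, 15, 20, 4]
Insert 15: shifted 2 elements -> [2, 15, 22, 31, 20, 4]
Insert 20: shifted 2 elements -> [2, 15, 20, 22, 31, 4]
Insert 4: shifted 4 elements -> [2, 4, 15, 20, 22, 31]


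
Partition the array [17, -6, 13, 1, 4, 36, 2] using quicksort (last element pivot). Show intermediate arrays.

Partition 1: pivot=2 at index 2 -> [-6, 1, 2, 17, 4, 36, 13]
Partition 2: pivot=1 at index 1 -> [-6, 1, 2, 17, 4, 36, 13]
Partition 3: pivot=13 at index 4 -> [-6, 1, 2, 4, 13, 36, 17]
Partition 4: pivot=17 at index 5 -> [-6, 1, 2, 4, 13, 17, 36]


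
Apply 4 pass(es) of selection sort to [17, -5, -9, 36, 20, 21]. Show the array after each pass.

Pass 1: Select minimum -9 at index 2, swap -> [-9, -5, 17, 36, 20, 21]
Pass 2: Select minimum -5 at index 1, swap -> [-9, -5, 17, 36, 20, 21]
Pass 3: Select minimum 17 at index 2, swap -> [-9, -5, 17, 36, 20, 21]
Pass 4: Select minimum 20 at index 4, swap -> [-9, -5, 17, 20, 36, 21]


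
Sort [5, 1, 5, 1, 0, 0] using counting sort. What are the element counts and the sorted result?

Count array: [2, 2, 0, 0, 0, 2]
(count[i] = number of elements equal to i)
Cumulative count: [2, 4, 4, 4, 4, 6]
Sorted: [0, 0, 1, 1, 5, 5]


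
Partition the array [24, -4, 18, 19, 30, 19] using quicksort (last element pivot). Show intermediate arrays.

Partition 1: pivot=19 at index 3 -> [-4, 18, 19, 19, 30, 24]
Partition 2: pivot=19 at index 2 -> [-4, 18, 19, 19, 30, 24]
Partition 3: pivot=18 at index 1 -> [-4, 18, 19, 19, 30, 24]
Partition 4: pivot=24 at index 4 -> [-4, 18, 19, 19, 24, 30]


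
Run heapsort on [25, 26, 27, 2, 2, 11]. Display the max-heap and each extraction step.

Build heap: [27, 26, 25, 2, 2, 11]
Extract 27: [26, 11, 25, 2, 2, 27]
Extract 26: [25, 11, 2, 2, 26, 27]
Extract 25: [11, 2, 2, 25, 26, 27]
Extract 11: [2, 2, 11, 25, 26, 27]
Extract 2: [2, 2, 11, 25, 26, 27]


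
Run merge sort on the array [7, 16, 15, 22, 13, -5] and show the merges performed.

Divide and conquer:
  Merge [16] + [15] -> [15, 16]
  Merge [7] + [15, 16] -> [7, 15, 16]
  Merge [13] + [-5] -> [-5, 13]
  Merge [22] + [-5, 13] -> [-5, 13, 22]
  Merge [7, 15, 16] + [-5, 13, 22] -> [-5, 7, 13, 15, 16, 22]


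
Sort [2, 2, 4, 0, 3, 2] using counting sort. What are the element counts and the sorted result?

Count array: [1, 0, 3, 1, 1]
(count[i] = number of elements equal to i)
Cumulative count: [1, 1, 4, 5, 6]
Sorted: [0, 2, 2, 2, 3, 4]


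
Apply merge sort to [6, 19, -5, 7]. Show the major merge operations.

Divide and conquer:
  Merge [6] + [19] -> [6, 19]
  Merge [-5] + [7] -> [-5, 7]
  Merge [6, 19] + [-5, 7] -> [-5, 6, 7, 19]


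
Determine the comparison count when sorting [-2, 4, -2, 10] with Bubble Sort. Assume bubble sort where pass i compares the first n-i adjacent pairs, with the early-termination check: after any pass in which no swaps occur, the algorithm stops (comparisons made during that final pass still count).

Pass 1: compare adjacent pairs (0,1)..(2,3) = 3 comparison(s), 1 swap(s) -> [-2, -2, 4, 10]
Pass 2: compare adjacent pairs (0,1)..(1,2) = 2 comparison(s), 0 swap(s) -> [-2, -2, 4, 10]
No swaps in this pass, so bubble sort stops here.
Total comparisons: 3 + 2 = 5


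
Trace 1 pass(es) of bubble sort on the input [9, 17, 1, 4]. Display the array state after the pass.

After pass 1: [9, 1, 4, 17] (2 swaps)
Total swaps: 2


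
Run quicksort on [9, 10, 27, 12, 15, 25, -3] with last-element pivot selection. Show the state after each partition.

Partition 1: pivot=-3 at index 0 -> [-3, 10, 27, 12, 15, 25, 9]
Partition 2: pivot=9 at index 1 -> [-3, 9, 27, 12, 15, 25, 10]
Partition 3: pivot=10 at index 2 -> [-3, 9, 10, 12, 15, 25, 27]
Partition 4: pivot=27 at index 6 -> [-3, 9, 10, 12, 15, 25, 27]
Partition 5: pivot=25 at index 5 -> [-3, 9, 10, 12, 15, 25, 27]
Partition 6: pivot=15 at index 4 -> [-3, 9, 10, 12, 15, 25, 27]


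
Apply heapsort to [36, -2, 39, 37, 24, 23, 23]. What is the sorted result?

Build heap: [39, 37, 36, -2, 24, 23, 23]
Extract 39: [37, 24, 36, -2, 23, 23, 39]
Extract 37: [36, 24, 23, -2, 23, 37, 39]
Extract 36: [24, 23, 23, -2, 36, 37, 39]
Extract 24: [23, -2, 23, 24, 36, 37, 39]
Extract 23: [23, -2, 23, 24, 36, 37, 39]
Extract 23: [-2, 23, 23, 24, 36, 37, 39]


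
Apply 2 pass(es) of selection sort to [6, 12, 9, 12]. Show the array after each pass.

Pass 1: Select minimum 6 at index 0, swap -> [6, 12, 9, 12]
Pass 2: Select minimum 9 at index 2, swap -> [6, 9, 12, 12]


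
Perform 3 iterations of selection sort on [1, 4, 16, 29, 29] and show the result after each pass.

Pass 1: Select minimum 1 at index 0, swap -> [1, 4, 16, 29, 29]
Pass 2: Select minimum 4 at index 1, swap -> [1, 4, 16, 29, 29]
Pass 3: Select minimum 16 at index 2, swap -> [1, 4, 16, 29, 29]


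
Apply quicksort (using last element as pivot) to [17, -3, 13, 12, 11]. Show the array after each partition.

Partition 1: pivot=11 at index 1 -> [-3, 11, 13, 12, 17]
Partition 2: pivot=17 at index 4 -> [-3, 11, 13, 12, 17]
Partition 3: pivot=12 at index 2 -> [-3, 11, 12, 13, 17]


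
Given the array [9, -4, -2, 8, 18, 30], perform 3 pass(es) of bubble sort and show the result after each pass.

After pass 1: [-4, -2, 8, 9, 18, 30] (3 swaps)
After pass 2: [-4, -2, 8, 9, 18, 30] (0 swaps)
After pass 3: [-4, -2, 8, 9, 18, 30] (0 swaps)
Total swaps: 3


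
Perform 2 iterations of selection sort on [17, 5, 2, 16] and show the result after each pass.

Pass 1: Select minimum 2 at index 2, swap -> [2, 5, 17, 16]
Pass 2: Select minimum 5 at index 1, swap -> [2, 5, 17, 16]


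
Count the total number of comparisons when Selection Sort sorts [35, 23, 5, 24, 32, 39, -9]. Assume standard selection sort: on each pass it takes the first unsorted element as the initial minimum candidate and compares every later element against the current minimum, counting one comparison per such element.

Pass 1: scan indices 1..6 for the minimum = 6 comparison(s); min is -9, place at index 0 -> [-9, 23, 5, 24, 32, 39, 35]
Pass 2: scan indices 2..6 for the minimum = 5 comparison(s); min is 5, place at index 1 -> [-9, 5, 23, 24, 32, 39, 35]
Pass 3: scan indices 3..6 for the minimum = 4 comparison(s); min is 23, place at index 2 -> [-9, 5, 23, 24, 32, 39, 35]
Pass 4: scan indices 4..6 for the minimum = 3 comparison(s); min is 24, place at index 3 -> [-9, 5, 23, 24, 32, 39, 35]
Pass 5: scan indices 5..6 for the minimum = 2 comparison(s); min is 32, place at index 4 -> [-9, 5, 23, 24, 32, 39, 35]
Pass 6: scan indices 6..6 for the minimum = 1 comparison(s); min is 35, place at index 5 -> [-9, 5, 23, 24, 32, 35, 39]
Selection sort always scans the whole unsorted suffix, so the count is (n-1) + (n-2) + ... + 1 = n(n-1)/2 = 7*6/2 = 21 regardless of the input order.
Total comparisons: 6 + 5 + 4 + 3 + 2 + 1 = 21


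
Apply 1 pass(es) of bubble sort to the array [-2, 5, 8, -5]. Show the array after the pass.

After pass 1: [-2, 5, -5, 8] (1 swaps)
Total swaps: 1


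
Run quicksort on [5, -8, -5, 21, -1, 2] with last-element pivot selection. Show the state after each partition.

Partition 1: pivot=2 at index 3 -> [-8, -5, -1, 2, 5, 21]
Partition 2: pivot=-1 at index 2 -> [-8, -5, -1, 2, 5, 21]
Partition 3: pivot=-5 at index 1 -> [-8, -5, -1, 2, 5, 21]
Partition 4: pivot=21 at index 5 -> [-8, -5, -1, 2, 5, 21]


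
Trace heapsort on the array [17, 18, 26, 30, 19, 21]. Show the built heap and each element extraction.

Build heap: [30, 19, 26, 18, 17, 21]
Extract 30: [26, 19, 21, 18, 17, 30]
Extract 26: [21, 19, 17, 18, 26, 30]
Extract 21: [19, 18, 17, 21, 26, 30]
Extract 19: [18, 17, 19, 21, 26, 30]
Extract 18: [17, 18, 19, 21, 26, 30]


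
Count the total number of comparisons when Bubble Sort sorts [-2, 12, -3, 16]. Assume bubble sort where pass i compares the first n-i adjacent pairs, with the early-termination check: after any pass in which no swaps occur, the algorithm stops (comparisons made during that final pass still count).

Pass 1: compare adjacent pairs (0,1)..(2,3) = 3 comparison(s), 1 swap(s) -> [-2, -3, 12, 16]
Pass 2: compare adjacent pairs (0,1)..(1,2) = 2 comparison(s), 1 swap(s) -> [-3, -2, 12, 16]
Pass 3: compare adjacent pairs (0,1)..(0,1) = 1 comparison(s), 0 swap(s) -> [-3, -2, 12, 16]
No swaps in this pass, so bubble sort stops here.
Total comparisons: 3 + 2 + 1 = 6


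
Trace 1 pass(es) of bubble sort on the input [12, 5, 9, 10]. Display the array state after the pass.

After pass 1: [5, 9, 10, 12] (3 swaps)
Total swaps: 3


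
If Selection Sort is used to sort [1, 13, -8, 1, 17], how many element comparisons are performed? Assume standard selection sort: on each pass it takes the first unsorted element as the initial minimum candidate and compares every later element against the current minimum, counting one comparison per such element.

Pass 1: scan indices 1..4 for the minimum = 4 comparison(s); min is -8, place at index 0 -> [-8, 13, 1, 1, 17]
Pass 2: scan indices 2..4 for the minimum = 3 comparison(s); min is 1, place at index 1 -> [-8, 1, 13, 1, 17]
Pass 3: scan indices 3..4 for the minimum = 2 comparison(s); min is 1, place at index 2 -> [-8, 1, 1, 13, 17]
Pass 4: scan indices 4..4 for the minimum = 1 comparison(s); min is 13, place at index 3 -> [-8, 1, 1, 13, 17]
Selection sort always scans the whole unsorted suffix, so the count is (n-1) + (n-2) + ... + 1 = n(n-1)/2 = 5*4/2 = 10 regardless of the input order.
Total comparisons: 4 + 3 + 2 + 1 = 10


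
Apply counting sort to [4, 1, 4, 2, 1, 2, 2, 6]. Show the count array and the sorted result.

Count array: [0, 2, 3, 0, 2, 0, 1]
(count[i] = number of elements equal to i)
Cumulative count: [0, 2, 5, 5, 7, 7, 8]
Sorted: [1, 1, 2, 2, 2, 4, 4, 6]


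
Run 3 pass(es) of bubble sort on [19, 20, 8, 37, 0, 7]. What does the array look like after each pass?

After pass 1: [19, 8, 20, 0, 7, 37] (3 swaps)
After pass 2: [8, 19, 0, 7, 20, 37] (3 swaps)
After pass 3: [8, 0, 7, 19, 20, 37] (2 swaps)
Total swaps: 8


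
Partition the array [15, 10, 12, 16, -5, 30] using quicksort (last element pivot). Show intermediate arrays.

Partition 1: pivot=30 at index 5 -> [15, 10, 12, 16, -5, 30]
Partition 2: pivot=-5 at index 0 -> [-5, 10, 12, 16, 15, 30]
Partition 3: pivot=15 at index 3 -> [-5, 10, 12, 15, 16, 30]
Partition 4: pivot=12 at index 2 -> [-5, 10, 12, 15, 16, 30]


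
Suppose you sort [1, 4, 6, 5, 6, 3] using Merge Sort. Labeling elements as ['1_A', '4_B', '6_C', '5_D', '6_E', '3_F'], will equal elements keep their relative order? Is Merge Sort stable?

Trace Merge Sort on the labeled array (the key is the number; the letter only tracks identity):
  Merge [4_B] + [6_C] -> [4_B, 6_C]
  Merge [1_A] + [4_B, 6_C] -> [1_A, 4_B, 6_C]
  Merge [6_E] + [3_F] -> [3_F, 6_E]
  Merge [5_D] + [3_F, 6_E] -> [3_F, 5_D, 6_E]
  Merge [1_A, 4_B, 6_C] + [3_F, 5_D, 6_E] -> [1_A, 3_F, 4_B, 5_D, 6_C, 6_E]
Final order: [1_A, 3_F, 4_B, 5_D, 6_C, 6_E]
Equal keys:
  value 6: originally 6_C, 6_E; after sorting 6_C, 6_E -> order preserved
All equal keys kept their original relative order. Merge Sort is stable: when the heads of the two halves are equal the merge takes from the left half first.
Answer: Stable


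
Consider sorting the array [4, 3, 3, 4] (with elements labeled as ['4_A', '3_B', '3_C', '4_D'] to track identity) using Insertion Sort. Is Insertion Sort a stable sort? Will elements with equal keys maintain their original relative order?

Trace Insertion Sort on the labeled array (the key is the number; the letter only tracks identity):
  Insert 3_B at index 0: [3_B, 4_A, 3_C, 4_D]
  Insert 3_C at index 1: [3_B, 3_C, 4_A, 4_D]
  Insert 4_D at index 3: [3_B, 3_C, 4_A, 4_D]
Final order: [3_B, 3_C, 4_A, 4_D]
Equal keys:
  value 3: originally 3_B, 3_C; after sorting 3_B, 3_C -> order preserved
  value 4: originally 4_A, 4_D; after sorting 4_A, 4_D -> order preserved
All equal keys kept their original relative order. Insertion Sort is stable: elements are shifted only while they are strictly greater than the key, so a key is inserted after any equal elements already placed.
Answer: Stable


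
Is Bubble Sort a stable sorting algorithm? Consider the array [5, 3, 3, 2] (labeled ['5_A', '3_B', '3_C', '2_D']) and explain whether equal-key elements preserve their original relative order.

Trace Bubble Sort on the labeled array (the key is the number; the letter only tracks identity):
  After pass 1: [3_B, 3_C, 2_D, 5_A]
  After pass 2: [3_B, 2_D, 3_C, 5_A]
  After pass 3: [2_D, 3_B, 3_C, 5_A]
Final order: [2_D, 3_B, 3_C, 5_A]
Equal keys:
  value 3: originally 3_B, 3_C; after sorting 3_B, 3_C -> order preserved
All equal keys kept their original relative order. Bubble Sort is stable: it only swaps adjacent elements when the left one is strictly greater, so equal keys never move past each other.
Answer: Stable


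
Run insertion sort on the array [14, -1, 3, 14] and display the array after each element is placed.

First element 14 is already 'sorted'
Insert -1: shifted 1 elements -> [-1, 14, 3, 14]
Insert 3: shifted 1 elements -> [-1, 3, 14, 14]
Insert 14: shifted 0 elements -> [-1, 3, 14, 14]


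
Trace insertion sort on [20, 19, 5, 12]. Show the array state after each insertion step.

First element 20 is already 'sorted'
Insert 19: shifted 1 elements -> [19, 20, 5, 12]
Insert 5: shifted 2 elements -> [5, 19, 20, 12]
Insert 12: shifted 2 elements -> [5, 12, 19, 20]


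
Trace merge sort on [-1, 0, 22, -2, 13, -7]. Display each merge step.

Divide and conquer:
  Merge [0] + [22] -> [0, 22]
  Merge [-1] + [0, 22] -> [-1, 0, 22]
  Merge [13] + [-7] -> [-7, 13]
  Merge [-2] + [-7, 13] -> [-7, -2, 13]
  Merge [-1, 0, 22] + [-7, -2, 13] -> [-7, -2, -1, 0, 13, 22]


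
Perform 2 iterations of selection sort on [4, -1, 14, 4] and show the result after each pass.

Pass 1: Select minimum -1 at index 1, swap -> [-1, 4, 14, 4]
Pass 2: Select minimum 4 at index 1, swap -> [-1, 4, 14, 4]


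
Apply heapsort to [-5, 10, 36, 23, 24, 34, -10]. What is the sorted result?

Build heap: [36, 24, 34, 23, 10, -5, -10]
Extract 36: [34, 24, -5, 23, 10, -10, 36]
Extract 34: [24, 23, -5, -10, 10, 34, 36]
Extract 24: [23, 10, -5, -10, 24, 34, 36]
Extract 23: [10, -10, -5, 23, 24, 34, 36]
Extract 10: [-5, -10, 10, 23, 24, 34, 36]
Extract -5: [-10, -5, 10, 23, 24, 34, 36]


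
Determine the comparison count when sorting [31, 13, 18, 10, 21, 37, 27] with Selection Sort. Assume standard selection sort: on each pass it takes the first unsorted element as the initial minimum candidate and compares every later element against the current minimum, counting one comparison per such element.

Pass 1: scan indices 1..6 for the minimum = 6 comparison(s); min is 10, place at index 0 -> [10, 13, 18, 31, 21, 37, 27]
Pass 2: scan indices 2..6 for the minimum = 5 comparison(s); min is 13, place at index 1 -> [10, 13, 18, 31, 21, 37, 27]
Pass 3: scan indices 3..6 for the minimum = 4 comparison(s); min is 18, place at index 2 -> [10, 13, 18, 31, 21, 37, 27]
Pass 4: scan indices 4..6 for the minimum = 3 comparison(s); min is 21, place at index 3 -> [10, 13, 18, 21, 31, 37, 27]
Pass 5: scan indices 5..6 for the minimum = 2 comparison(s); min is 27, place at index 4 -> [10, 13, 18, 21, 27, 37, 31]
Pass 6: scan indices 6..6 for the minimum = 1 comparison(s); min is 31, place at index 5 -> [10, 13, 18, 21, 27, 31, 37]
Selection sort always scans the whole unsorted suffix, so the count is (n-1) + (n-2) + ... + 1 = n(n-1)/2 = 7*6/2 = 21 regardless of the input order.
Total comparisons: 6 + 5 + 4 + 3 + 2 + 1 = 21


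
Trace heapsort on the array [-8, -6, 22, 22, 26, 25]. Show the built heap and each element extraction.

Build heap: [26, 22, 25, -8, -6, 22]
Extract 26: [25, 22, 22, -8, -6, 26]
Extract 25: [22, -6, 22, -8, 25, 26]
Extract 22: [22, -6, -8, 22, 25, 26]
Extract 22: [-6, -8, 22, 22, 25, 26]
Extract -6: [-8, -6, 22, 22, 25, 26]


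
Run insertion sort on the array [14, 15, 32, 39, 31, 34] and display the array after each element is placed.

First element 14 is already 'sorted'
Insert 15: shifted 0 elements -> [14, 15, 32, 39, 31, 34]
Insert 32: shifted 0 elements -> [14, 15, 32, 39, 31, 34]
Insert 39: shifted 0 elements -> [14, 15, 32, 39, 31, 34]
Insert 31: shifted 2 elements -> [14, 15, 31, 32, 39, 34]
Insert 34: shifted 1 elements -> [14, 15, 31, 32, 34, 39]


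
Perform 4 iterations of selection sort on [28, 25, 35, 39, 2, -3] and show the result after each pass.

Pass 1: Select minimum -3 at index 5, swap -> [-3, 25, 35, 39, 2, 28]
Pass 2: Select minimum 2 at index 4, swap -> [-3, 2, 35, 39, 25, 28]
Pass 3: Select minimum 25 at index 4, swap -> [-3, 2, 25, 39, 35, 28]
Pass 4: Select minimum 28 at index 5, swap -> [-3, 2, 25, 28, 35, 39]


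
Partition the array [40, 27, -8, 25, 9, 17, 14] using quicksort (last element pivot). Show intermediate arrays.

Partition 1: pivot=14 at index 2 -> [-8, 9, 14, 25, 27, 17, 40]
Partition 2: pivot=9 at index 1 -> [-8, 9, 14, 25, 27, 17, 40]
Partition 3: pivot=40 at index 6 -> [-8, 9, 14, 25, 27, 17, 40]
Partition 4: pivot=17 at index 3 -> [-8, 9, 14, 17, 27, 25, 40]
Partition 5: pivot=25 at index 4 -> [-8, 9, 14, 17, 25, 27, 40]


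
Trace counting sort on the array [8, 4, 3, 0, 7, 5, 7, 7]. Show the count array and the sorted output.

Count array: [1, 0, 0, 1, 1, 1, 0, 3, 1]
(count[i] = number of elements equal to i)
Cumulative count: [1, 1, 1, 2, 3, 4, 4, 7, 8]
Sorted: [0, 3, 4, 5, 7, 7, 7, 8]


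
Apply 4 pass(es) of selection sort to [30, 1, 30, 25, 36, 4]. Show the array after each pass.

Pass 1: Select minimum 1 at index 1, swap -> [1, 30, 30, 25, 36, 4]
Pass 2: Select minimum 4 at index 5, swap -> [1, 4, 30, 25, 36, 30]
Pass 3: Select minimum 25 at index 3, swap -> [1, 4, 25, 30, 36, 30]
Pass 4: Select minimum 30 at index 3, swap -> [1, 4, 25, 30, 36, 30]


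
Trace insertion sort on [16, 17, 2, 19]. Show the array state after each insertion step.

First element 16 is already 'sorted'
Insert 17: shifted 0 elements -> [16, 17, 2, 19]
Insert 2: shifted 2 elements -> [2, 16, 17, 19]
Insert 19: shifted 0 elements -> [2, 16, 17, 19]


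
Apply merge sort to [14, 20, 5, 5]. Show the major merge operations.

Divide and conquer:
  Merge [14] + [20] -> [14, 20]
  Merge [5] + [5] -> [5, 5]
  Merge [14, 20] + [5, 5] -> [5, 5, 14, 20]
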